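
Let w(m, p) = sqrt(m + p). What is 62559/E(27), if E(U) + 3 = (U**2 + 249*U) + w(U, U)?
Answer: 51777999/6165283 - 20853*sqrt(6)/6165283 ≈ 8.3900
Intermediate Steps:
E(U) = -3 + U**2 + 249*U + sqrt(2)*sqrt(U) (E(U) = -3 + ((U**2 + 249*U) + sqrt(U + U)) = -3 + ((U**2 + 249*U) + sqrt(2*U)) = -3 + ((U**2 + 249*U) + sqrt(2)*sqrt(U)) = -3 + (U**2 + 249*U + sqrt(2)*sqrt(U)) = -3 + U**2 + 249*U + sqrt(2)*sqrt(U))
62559/E(27) = 62559/(-3 + 27**2 + 249*27 + sqrt(2)*sqrt(27)) = 62559/(-3 + 729 + 6723 + sqrt(2)*(3*sqrt(3))) = 62559/(-3 + 729 + 6723 + 3*sqrt(6)) = 62559/(7449 + 3*sqrt(6))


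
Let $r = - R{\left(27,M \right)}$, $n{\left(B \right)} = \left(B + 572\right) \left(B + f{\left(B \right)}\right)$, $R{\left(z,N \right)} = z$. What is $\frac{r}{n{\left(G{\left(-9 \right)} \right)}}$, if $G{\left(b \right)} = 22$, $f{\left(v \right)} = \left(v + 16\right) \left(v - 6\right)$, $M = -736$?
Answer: $- \frac{1}{13860} \approx -7.215 \cdot 10^{-5}$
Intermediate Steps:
$f{\left(v \right)} = \left(-6 + v\right) \left(16 + v\right)$ ($f{\left(v \right)} = \left(16 + v\right) \left(-6 + v\right) = \left(-6 + v\right) \left(16 + v\right)$)
$n{\left(B \right)} = \left(572 + B\right) \left(-96 + B^{2} + 11 B\right)$ ($n{\left(B \right)} = \left(B + 572\right) \left(B + \left(-96 + B^{2} + 10 B\right)\right) = \left(572 + B\right) \left(-96 + B^{2} + 11 B\right)$)
$r = -27$ ($r = \left(-1\right) 27 = -27$)
$\frac{r}{n{\left(G{\left(-9 \right)} \right)}} = - \frac{27}{-54912 + 22^{3} + 583 \cdot 22^{2} + 6196 \cdot 22} = - \frac{27}{-54912 + 10648 + 583 \cdot 484 + 136312} = - \frac{27}{-54912 + 10648 + 282172 + 136312} = - \frac{27}{374220} = \left(-27\right) \frac{1}{374220} = - \frac{1}{13860}$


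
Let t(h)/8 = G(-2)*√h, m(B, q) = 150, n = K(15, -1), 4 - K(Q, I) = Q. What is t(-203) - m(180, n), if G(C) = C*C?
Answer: -150 + 32*I*√203 ≈ -150.0 + 455.93*I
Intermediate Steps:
K(Q, I) = 4 - Q
n = -11 (n = 4 - 1*15 = 4 - 15 = -11)
G(C) = C²
t(h) = 32*√h (t(h) = 8*((-2)²*√h) = 8*(4*√h) = 32*√h)
t(-203) - m(180, n) = 32*√(-203) - 1*150 = 32*(I*√203) - 150 = 32*I*√203 - 150 = -150 + 32*I*√203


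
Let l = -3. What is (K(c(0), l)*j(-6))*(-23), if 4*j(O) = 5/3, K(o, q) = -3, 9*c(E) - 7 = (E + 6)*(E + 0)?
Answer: 115/4 ≈ 28.750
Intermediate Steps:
c(E) = 7/9 + E*(6 + E)/9 (c(E) = 7/9 + ((E + 6)*(E + 0))/9 = 7/9 + ((6 + E)*E)/9 = 7/9 + (E*(6 + E))/9 = 7/9 + E*(6 + E)/9)
j(O) = 5/12 (j(O) = (5/3)/4 = (5*(⅓))/4 = (¼)*(5/3) = 5/12)
(K(c(0), l)*j(-6))*(-23) = -3*5/12*(-23) = -5/4*(-23) = 115/4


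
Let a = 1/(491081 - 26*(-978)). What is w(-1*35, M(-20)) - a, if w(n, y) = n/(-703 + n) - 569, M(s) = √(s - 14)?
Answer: -216875415221/381183642 ≈ -568.95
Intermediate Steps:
M(s) = √(-14 + s)
w(n, y) = -569 + n/(-703 + n) (w(n, y) = n/(-703 + n) - 569 = -569 + n/(-703 + n))
a = 1/516509 (a = 1/(491081 + 25428) = 1/516509 ≈ 1.9361e-6)
w(-1*35, M(-20)) - a = (400007 - (-568)*35)/(-703 - 1*35) - 1*1/516509 = (400007 - 568*(-35))/(-703 - 35) - 1/516509 = (400007 + 19880)/(-738) - 1/516509 = -1/738*419887 - 1/516509 = -419887/738 - 1/516509 = -216875415221/381183642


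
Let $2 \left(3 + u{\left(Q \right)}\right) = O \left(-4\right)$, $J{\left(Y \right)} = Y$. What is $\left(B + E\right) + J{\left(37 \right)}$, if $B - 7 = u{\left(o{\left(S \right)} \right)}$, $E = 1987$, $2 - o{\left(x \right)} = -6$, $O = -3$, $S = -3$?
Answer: $2034$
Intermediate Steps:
$o{\left(x \right)} = 8$ ($o{\left(x \right)} = 2 - -6 = 2 + 6 = 8$)
$u{\left(Q \right)} = 3$ ($u{\left(Q \right)} = -3 + \frac{\left(-3\right) \left(-4\right)}{2} = -3 + \frac{1}{2} \cdot 12 = -3 + 6 = 3$)
$B = 10$ ($B = 7 + 3 = 10$)
$\left(B + E\right) + J{\left(37 \right)} = \left(10 + 1987\right) + 37 = 1997 + 37 = 2034$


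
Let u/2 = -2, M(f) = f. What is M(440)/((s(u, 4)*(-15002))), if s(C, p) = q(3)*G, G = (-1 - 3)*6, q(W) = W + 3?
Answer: 55/270036 ≈ 0.00020368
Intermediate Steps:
q(W) = 3 + W
u = -4 (u = 2*(-2) = -4)
G = -24 (G = -4*6 = -24)
s(C, p) = -144 (s(C, p) = (3 + 3)*(-24) = 6*(-24) = -144)
M(440)/((s(u, 4)*(-15002))) = 440/((-144*(-15002))) = 440/2160288 = 440*(1/2160288) = 55/270036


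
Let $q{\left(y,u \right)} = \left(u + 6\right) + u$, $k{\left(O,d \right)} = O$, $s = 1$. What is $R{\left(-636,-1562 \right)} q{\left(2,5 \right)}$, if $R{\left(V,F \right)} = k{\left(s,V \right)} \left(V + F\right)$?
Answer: $-35168$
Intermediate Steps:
$q{\left(y,u \right)} = 6 + 2 u$ ($q{\left(y,u \right)} = \left(6 + u\right) + u = 6 + 2 u$)
$R{\left(V,F \right)} = F + V$ ($R{\left(V,F \right)} = 1 \left(V + F\right) = 1 \left(F + V\right) = F + V$)
$R{\left(-636,-1562 \right)} q{\left(2,5 \right)} = \left(-1562 - 636\right) \left(6 + 2 \cdot 5\right) = - 2198 \left(6 + 10\right) = \left(-2198\right) 16 = -35168$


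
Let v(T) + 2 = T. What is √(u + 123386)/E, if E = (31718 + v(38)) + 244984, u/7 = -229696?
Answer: I*√1484486/276738 ≈ 0.0044027*I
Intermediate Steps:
u = -1607872 (u = 7*(-229696) = -1607872)
v(T) = -2 + T
E = 276738 (E = (31718 + (-2 + 38)) + 244984 = (31718 + 36) + 244984 = 31754 + 244984 = 276738)
√(u + 123386)/E = √(-1607872 + 123386)/276738 = √(-1484486)*(1/276738) = (I*√1484486)*(1/276738) = I*√1484486/276738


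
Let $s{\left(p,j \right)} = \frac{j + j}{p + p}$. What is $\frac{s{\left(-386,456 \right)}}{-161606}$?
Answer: $\frac{114}{15594979} \approx 7.31 \cdot 10^{-6}$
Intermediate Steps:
$s{\left(p,j \right)} = \frac{j}{p}$ ($s{\left(p,j \right)} = \frac{2 j}{2 p} = 2 j \frac{1}{2 p} = \frac{j}{p}$)
$\frac{s{\left(-386,456 \right)}}{-161606} = \frac{456 \frac{1}{-386}}{-161606} = 456 \left(- \frac{1}{386}\right) \left(- \frac{1}{161606}\right) = \left(- \frac{228}{193}\right) \left(- \frac{1}{161606}\right) = \frac{114}{15594979}$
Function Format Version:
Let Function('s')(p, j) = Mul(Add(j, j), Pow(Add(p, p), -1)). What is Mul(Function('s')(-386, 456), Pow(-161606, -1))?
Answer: Rational(114, 15594979) ≈ 7.3100e-6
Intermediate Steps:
Function('s')(p, j) = Mul(j, Pow(p, -1)) (Function('s')(p, j) = Mul(Mul(2, j), Pow(Mul(2, p), -1)) = Mul(Mul(2, j), Mul(Rational(1, 2), Pow(p, -1))) = Mul(j, Pow(p, -1)))
Mul(Function('s')(-386, 456), Pow(-161606, -1)) = Mul(Mul(456, Pow(-386, -1)), Pow(-161606, -1)) = Mul(Mul(456, Rational(-1, 386)), Rational(-1, 161606)) = Mul(Rational(-228, 193), Rational(-1, 161606)) = Rational(114, 15594979)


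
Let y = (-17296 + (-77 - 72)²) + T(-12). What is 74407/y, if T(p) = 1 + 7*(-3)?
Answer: 74407/4885 ≈ 15.232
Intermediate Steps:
T(p) = -20 (T(p) = 1 - 21 = -20)
y = 4885 (y = (-17296 + (-77 - 72)²) - 20 = (-17296 + (-149)²) - 20 = (-17296 + 22201) - 20 = 4905 - 20 = 4885)
74407/y = 74407/4885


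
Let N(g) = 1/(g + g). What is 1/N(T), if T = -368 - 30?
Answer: -796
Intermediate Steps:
T = -398
N(g) = 1/(2*g)
1/N(T) = 1/((½)/(-398)) = 1/((½)*(-1/398)) = 1/(-1/796) = -796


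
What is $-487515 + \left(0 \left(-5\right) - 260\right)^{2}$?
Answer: $-419915$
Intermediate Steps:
$-487515 + \left(0 \left(-5\right) - 260\right)^{2} = -487515 + \left(0 - 260\right)^{2} = -487515 + \left(-260\right)^{2} = -487515 + 67600 = -419915$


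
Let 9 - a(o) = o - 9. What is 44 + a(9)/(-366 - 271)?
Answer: 28019/637 ≈ 43.986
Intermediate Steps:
a(o) = 18 - o (a(o) = 9 - (o - 9) = 9 - (-9 + o) = 9 + (9 - o) = 18 - o)
44 + a(9)/(-366 - 271) = 44 + (18 - 1*9)/(-366 - 271) = 44 + (18 - 9)/(-637) = 44 + 9*(-1/637) = 44 - 9/637 = 28019/637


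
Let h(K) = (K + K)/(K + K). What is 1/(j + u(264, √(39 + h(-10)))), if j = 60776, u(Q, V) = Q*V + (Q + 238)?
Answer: 10213/625367574 - 44*√10/312683787 ≈ 1.5886e-5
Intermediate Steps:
h(K) = 1 (h(K) = (2*K)/((2*K)) = (2*K)*(1/(2*K)) = 1)
u(Q, V) = 238 + Q + Q*V (u(Q, V) = Q*V + (238 + Q) = 238 + Q + Q*V)
1/(j + u(264, √(39 + h(-10)))) = 1/(60776 + (238 + 264 + 264*√(39 + 1))) = 1/(60776 + (238 + 264 + 264*√40)) = 1/(60776 + (238 + 264 + 264*(2*√10))) = 1/(60776 + (238 + 264 + 528*√10)) = 1/(60776 + (502 + 528*√10)) = 1/(61278 + 528*√10)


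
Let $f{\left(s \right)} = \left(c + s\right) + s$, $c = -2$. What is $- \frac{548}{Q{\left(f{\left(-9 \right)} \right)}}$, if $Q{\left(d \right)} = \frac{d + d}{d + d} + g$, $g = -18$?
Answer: $\frac{548}{17} \approx 32.235$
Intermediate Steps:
$f{\left(s \right)} = -2 + 2 s$ ($f{\left(s \right)} = \left(-2 + s\right) + s = -2 + 2 s$)
$Q{\left(d \right)} = -17$ ($Q{\left(d \right)} = \frac{d + d}{d + d} - 18 = \frac{2 d}{2 d} - 18 = 2 d \frac{1}{2 d} - 18 = 1 - 18 = -17$)
$- \frac{548}{Q{\left(f{\left(-9 \right)} \right)}} = - \frac{548}{-17} = \left(-548\right) \left(- \frac{1}{17}\right) = \frac{548}{17}$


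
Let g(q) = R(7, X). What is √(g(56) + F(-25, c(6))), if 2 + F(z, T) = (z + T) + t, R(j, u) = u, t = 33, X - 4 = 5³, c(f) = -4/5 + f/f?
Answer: 26*√5/5 ≈ 11.628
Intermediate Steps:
c(f) = ⅕ (c(f) = -4*⅕ + 1 = -⅘ + 1 = ⅕)
X = 129 (X = 4 + 5³ = 4 + 125 = 129)
g(q) = 129
F(z, T) = 31 + T + z (F(z, T) = -2 + ((z + T) + 33) = -2 + ((T + z) + 33) = -2 + (33 + T + z) = 31 + T + z)
√(g(56) + F(-25, c(6))) = √(129 + (31 + ⅕ - 25)) = √(129 + 31/5) = √(676/5) = 26*√5/5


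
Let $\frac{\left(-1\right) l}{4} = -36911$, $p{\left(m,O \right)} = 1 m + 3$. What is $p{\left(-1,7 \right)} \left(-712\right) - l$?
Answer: $-149068$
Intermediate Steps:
$p{\left(m,O \right)} = 3 + m$ ($p{\left(m,O \right)} = m + 3 = 3 + m$)
$l = 147644$ ($l = \left(-4\right) \left(-36911\right) = 147644$)
$p{\left(-1,7 \right)} \left(-712\right) - l = \left(3 - 1\right) \left(-712\right) - 147644 = 2 \left(-712\right) - 147644 = -1424 - 147644 = -149068$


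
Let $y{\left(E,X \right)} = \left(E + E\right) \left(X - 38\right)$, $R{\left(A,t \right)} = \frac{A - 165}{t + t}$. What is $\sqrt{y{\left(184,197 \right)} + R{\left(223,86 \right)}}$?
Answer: $\frac{\sqrt{432757246}}{86} \approx 241.89$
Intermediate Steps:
$R{\left(A,t \right)} = \frac{-165 + A}{2 t}$
$y{\left(E,X \right)} = 2 E \left(-38 + X\right)$
$\sqrt{y{\left(184,197 \right)} + R{\left(223,86 \right)}} = \sqrt{2 \cdot 184 \left(-38 + 197\right) + \frac{-165 + 223}{2 \cdot 86}} = \sqrt{2 \cdot 184 \cdot 159 + \frac{1}{2} \cdot \frac{1}{86} \cdot 58} = \sqrt{58512 + \frac{29}{86}} = \sqrt{\frac{5032061}{86}} = \frac{\sqrt{432757246}}{86}$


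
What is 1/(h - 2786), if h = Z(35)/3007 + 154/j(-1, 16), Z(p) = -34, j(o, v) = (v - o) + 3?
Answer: -30070/83543821 ≈ -0.00035993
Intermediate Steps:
j(o, v) = 3 + v - o
h = 231199/30070 (h = -34/3007 + 154/(3 + 16 - 1*(-1)) = -34*1/3007 + 154/(3 + 16 + 1) = -34/3007 + 154/20 = -34/3007 + 154*(1/20) = -34/3007 + 77/10 = 231199/30070 ≈ 7.6887)
1/(h - 2786) = 1/(231199/30070 - 2786) = 1/(-83543821/30070) = -30070/83543821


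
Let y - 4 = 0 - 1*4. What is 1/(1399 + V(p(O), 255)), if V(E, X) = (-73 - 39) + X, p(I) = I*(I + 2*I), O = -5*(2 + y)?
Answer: 1/1542 ≈ 0.00064851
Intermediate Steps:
y = 0 (y = 4 + (0 - 1*4) = 4 + (0 - 4) = 4 - 4 = 0)
O = -10 (O = -5*(2 + 0) = -5*2 = -10)
p(I) = 3*I² (p(I) = I*(3*I) = 3*I²)
V(E, X) = -112 + X
1/(1399 + V(p(O), 255)) = 1/(1399 + (-112 + 255)) = 1/(1399 + 143) = 1/1542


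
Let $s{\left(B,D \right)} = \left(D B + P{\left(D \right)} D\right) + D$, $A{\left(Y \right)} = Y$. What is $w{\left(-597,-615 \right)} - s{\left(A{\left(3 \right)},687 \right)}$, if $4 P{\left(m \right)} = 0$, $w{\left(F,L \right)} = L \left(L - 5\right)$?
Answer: $378552$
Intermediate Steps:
$w{\left(F,L \right)} = L \left(-5 + L\right)$
$P{\left(m \right)} = 0$ ($P{\left(m \right)} = \frac{1}{4} \cdot 0 = 0$)
$s{\left(B,D \right)} = D + B D$ ($s{\left(B,D \right)} = \left(D B + 0 D\right) + D = \left(B D + 0\right) + D = B D + D = D + B D$)
$w{\left(-597,-615 \right)} - s{\left(A{\left(3 \right)},687 \right)} = - 615 \left(-5 - 615\right) - 687 \left(1 + 3\right) = \left(-615\right) \left(-620\right) - 687 \cdot 4 = 381300 - 2748 = 378552$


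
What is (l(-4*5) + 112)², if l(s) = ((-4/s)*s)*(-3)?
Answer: 15376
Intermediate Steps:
l(s) = 12 (l(s) = -4*(-3) = 12)
(l(-4*5) + 112)² = (12 + 112)² = 124² = 15376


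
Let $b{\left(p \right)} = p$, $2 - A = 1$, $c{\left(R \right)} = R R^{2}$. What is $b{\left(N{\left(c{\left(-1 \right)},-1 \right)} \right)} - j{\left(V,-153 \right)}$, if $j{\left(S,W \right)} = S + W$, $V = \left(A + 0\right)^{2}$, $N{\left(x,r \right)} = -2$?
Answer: $150$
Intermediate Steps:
$c{\left(R \right)} = R^{3}$
$A = 1$ ($A = 2 - 1 = 1$)
$V = 1$ ($V = \left(1 + 0\right)^{2} = 1^{2} = 1$)
$b{\left(N{\left(c{\left(-1 \right)},-1 \right)} \right)} - j{\left(V,-153 \right)} = -2 - \left(1 - 153\right) = -2 - -152 = -2 + 152 = 150$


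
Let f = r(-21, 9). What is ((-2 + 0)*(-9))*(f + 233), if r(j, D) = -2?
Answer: 4158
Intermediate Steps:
f = -2
((-2 + 0)*(-9))*(f + 233) = ((-2 + 0)*(-9))*(-2 + 233) = -2*(-9)*231 = 18*231 = 4158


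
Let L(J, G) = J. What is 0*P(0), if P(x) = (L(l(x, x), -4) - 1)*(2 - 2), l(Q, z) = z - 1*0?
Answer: 0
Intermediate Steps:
l(Q, z) = z (l(Q, z) = z + 0 = z)
P(x) = 0 (P(x) = (x - 1)*(2 - 2) = (-1 + x)*0 = 0)
0*P(0) = 0*0 = 0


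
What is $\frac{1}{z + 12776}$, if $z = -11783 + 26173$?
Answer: $\frac{1}{27166} \approx 3.6811 \cdot 10^{-5}$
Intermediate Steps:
$z = 14390$
$\frac{1}{z + 12776} = \frac{1}{14390 + 12776} = \frac{1}{27166}$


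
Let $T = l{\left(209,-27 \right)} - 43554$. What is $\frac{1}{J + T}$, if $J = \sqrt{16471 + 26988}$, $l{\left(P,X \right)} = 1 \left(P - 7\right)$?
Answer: $- \frac{43352}{1879352445} - \frac{\sqrt{43459}}{1879352445} \approx -2.3178 \cdot 10^{-5}$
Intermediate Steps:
$l{\left(P,X \right)} = -7 + P$ ($l{\left(P,X \right)} = 1 \left(-7 + P\right) = -7 + P$)
$J = \sqrt{43459} \approx 208.47$
$T = -43352$ ($T = \left(-7 + 209\right) - 43554 = 202 - 43554 = -43352$)
$\frac{1}{J + T} = \frac{1}{\sqrt{43459} - 43352} = \frac{1}{-43352 + \sqrt{43459}}$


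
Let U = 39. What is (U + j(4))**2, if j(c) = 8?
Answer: 2209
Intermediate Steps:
(U + j(4))**2 = (39 + 8)**2 = 47**2 = 2209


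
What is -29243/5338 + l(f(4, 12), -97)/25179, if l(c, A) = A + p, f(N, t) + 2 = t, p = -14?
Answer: -245634005/44801834 ≈ -5.4827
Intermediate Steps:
f(N, t) = -2 + t
l(c, A) = -14 + A (l(c, A) = A - 14 = -14 + A)
-29243/5338 + l(f(4, 12), -97)/25179 = -29243/5338 + (-14 - 97)/25179 = -29243*1/5338 - 111*1/25179 = -29243/5338 - 37/8393 = -245634005/44801834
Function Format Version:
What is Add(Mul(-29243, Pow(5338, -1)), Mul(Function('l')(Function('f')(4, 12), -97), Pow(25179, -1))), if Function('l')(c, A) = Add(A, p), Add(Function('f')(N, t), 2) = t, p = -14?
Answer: Rational(-245634005, 44801834) ≈ -5.4827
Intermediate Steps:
Function('f')(N, t) = Add(-2, t)
Function('l')(c, A) = Add(-14, A) (Function('l')(c, A) = Add(A, -14) = Add(-14, A))
Add(Mul(-29243, Pow(5338, -1)), Mul(Function('l')(Function('f')(4, 12), -97), Pow(25179, -1))) = Add(Mul(-29243, Pow(5338, -1)), Mul(Add(-14, -97), Pow(25179, -1))) = Add(Mul(-29243, Rational(1, 5338)), Mul(-111, Rational(1, 25179))) = Add(Rational(-29243, 5338), Rational(-37, 8393)) = Rational(-245634005, 44801834)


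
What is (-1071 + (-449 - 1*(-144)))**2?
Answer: 1893376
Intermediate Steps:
(-1071 + (-449 - 1*(-144)))**2 = (-1071 + (-449 + 144))**2 = (-1071 - 305)**2 = (-1376)**2 = 1893376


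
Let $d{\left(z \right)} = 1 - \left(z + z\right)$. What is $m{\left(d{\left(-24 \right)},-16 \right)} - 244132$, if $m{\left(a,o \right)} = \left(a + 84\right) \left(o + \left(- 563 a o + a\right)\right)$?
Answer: $58465393$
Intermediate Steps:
$d{\left(z \right)} = 1 - 2 z$
$m{\left(a,o \right)} = \left(84 + a\right) \left(a + o - 563 a o\right)$ ($m{\left(a,o \right)} = \left(84 + a\right) \left(o - \left(- a + 563 a o\right)\right) = \left(84 + a\right) \left(a + o - 563 a o\right)$)
$m{\left(d{\left(-24 \right)},-16 \right)} - 244132 = \left(\left(1 - -48\right)^{2} + 84 \left(1 - -48\right) + 84 \left(-16\right) - 47291 \left(1 - -48\right) \left(-16\right) - - 9008 \left(1 - -48\right)^{2}\right) - 244132 = \left(\left(1 + 48\right)^{2} + 84 \left(1 + 48\right) - 1344 - 47291 \left(1 + 48\right) \left(-16\right) - - 9008 \left(1 + 48\right)^{2}\right) - 244132 = \left(49^{2} + 84 \cdot 49 - 1344 - 2317259 \left(-16\right) - - 9008 \cdot 49^{2}\right) - 244132 = \left(2401 + 4116 - 1344 + 37076144 - \left(-9008\right) 2401\right) - 244132 = \left(2401 + 4116 - 1344 + 37076144 + 21628208\right) - 244132 = 58709525 - 244132 = 58465393$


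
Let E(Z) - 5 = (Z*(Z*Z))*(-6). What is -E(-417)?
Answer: -435070283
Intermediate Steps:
E(Z) = 5 - 6*Z³ (E(Z) = 5 + (Z*(Z*Z))*(-6) = 5 + (Z*Z²)*(-6) = 5 + Z³*(-6) = 5 - 6*Z³)
-E(-417) = -(5 - 6*(-417)³) = -(5 - 6*(-72511713)) = -(5 + 435070278) = -1*435070283 = -435070283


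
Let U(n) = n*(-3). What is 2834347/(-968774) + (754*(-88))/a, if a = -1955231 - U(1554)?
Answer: -188424458655/65160708014 ≈ -2.8917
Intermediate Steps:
U(n) = -3*n
a = -1950569 (a = -1955231 - (-3)*1554 = -1955231 - 1*(-4662) = -1955231 + 4662 = -1950569)
2834347/(-968774) + (754*(-88))/a = 2834347/(-968774) + (754*(-88))/(-1950569) = 2834347*(-1/968774) - 66352*(-1/1950569) = -2834347/968774 + 2288/67261 = -188424458655/65160708014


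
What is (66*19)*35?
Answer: 43890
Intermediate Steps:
(66*19)*35 = 1254*35 = 43890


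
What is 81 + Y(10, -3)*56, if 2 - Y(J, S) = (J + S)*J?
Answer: -3727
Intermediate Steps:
Y(J, S) = 2 - J*(J + S) (Y(J, S) = 2 - (J + S)*J = 2 - J*(J + S))
81 + Y(10, -3)*56 = 81 + (2 - 1*10**2 - 1*10*(-3))*56 = 81 + (2 - 1*100 + 30)*56 = 81 + (2 - 100 + 30)*56 = 81 - 68*56 = 81 - 3808 = -3727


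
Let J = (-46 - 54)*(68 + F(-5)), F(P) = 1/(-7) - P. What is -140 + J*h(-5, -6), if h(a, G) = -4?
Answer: 203020/7 ≈ 29003.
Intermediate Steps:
F(P) = -⅐ - P
J = -51000/7 (J = (-46 - 54)*(68 + (-⅐ - 1*(-5))) = -100*(68 + (-⅐ + 5)) = -100*(68 + 34/7) = -100*510/7 = -51000/7 ≈ -7285.7)
-140 + J*h(-5, -6) = -140 - 51000/7*(-4) = -140 + 204000/7 = 203020/7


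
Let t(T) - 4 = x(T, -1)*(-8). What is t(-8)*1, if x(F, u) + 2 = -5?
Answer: 60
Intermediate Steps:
x(F, u) = -7 (x(F, u) = -2 - 5 = -7)
t(T) = 60 (t(T) = 4 - 7*(-8) = 4 + 56 = 60)
t(-8)*1 = 60*1 = 60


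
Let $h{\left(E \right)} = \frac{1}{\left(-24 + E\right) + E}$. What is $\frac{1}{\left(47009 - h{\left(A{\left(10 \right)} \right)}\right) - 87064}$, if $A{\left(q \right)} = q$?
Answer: $- \frac{4}{160219} \approx -2.4966 \cdot 10^{-5}$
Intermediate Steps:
$h{\left(E \right)} = \frac{1}{-24 + 2 E}$
$\frac{1}{\left(47009 - h{\left(A{\left(10 \right)} \right)}\right) - 87064} = \frac{1}{\left(47009 - \frac{1}{2 \left(-12 + 10\right)}\right) - 87064} = \frac{1}{\left(47009 - \frac{1}{2 \left(-2\right)}\right) - 87064} = \frac{1}{\left(47009 - \frac{1}{2} \left(- \frac{1}{2}\right)\right) - 87064} = \frac{1}{\left(47009 - - \frac{1}{4}\right) - 87064} = \frac{1}{\left(47009 + \frac{1}{4}\right) - 87064} = \frac{1}{\frac{188037}{4} - 87064} = \frac{1}{- \frac{160219}{4}} = - \frac{4}{160219}$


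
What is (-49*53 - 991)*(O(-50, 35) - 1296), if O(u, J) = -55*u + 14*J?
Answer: -6975072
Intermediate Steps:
(-49*53 - 991)*(O(-50, 35) - 1296) = (-49*53 - 991)*((-55*(-50) + 14*35) - 1296) = (-2597 - 991)*((2750 + 490) - 1296) = -3588*(3240 - 1296) = -3588*1944 = -6975072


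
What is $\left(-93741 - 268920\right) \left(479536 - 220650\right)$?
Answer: $-93887855646$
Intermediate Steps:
$\left(-93741 - 268920\right) \left(479536 - 220650\right) = \left(-362661\right) 258886 = -93887855646$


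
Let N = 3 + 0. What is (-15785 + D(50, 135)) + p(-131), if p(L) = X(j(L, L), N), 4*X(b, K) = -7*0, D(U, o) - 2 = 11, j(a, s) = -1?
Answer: -15772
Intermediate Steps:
N = 3
D(U, o) = 13 (D(U, o) = 2 + 11 = 13)
X(b, K) = 0 (X(b, K) = (-7*0)/4 = (¼)*0 = 0)
p(L) = 0
(-15785 + D(50, 135)) + p(-131) = (-15785 + 13) + 0 = -15772 + 0 = -15772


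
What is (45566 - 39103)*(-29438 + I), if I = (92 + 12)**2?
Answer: -120353986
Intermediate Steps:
I = 10816 (I = 104**2 = 10816)
(45566 - 39103)*(-29438 + I) = (45566 - 39103)*(-29438 + 10816) = 6463*(-18622) = -120353986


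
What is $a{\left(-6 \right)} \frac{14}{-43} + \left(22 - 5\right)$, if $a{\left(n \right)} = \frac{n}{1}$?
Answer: $\frac{815}{43} \approx 18.953$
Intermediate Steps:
$a{\left(n \right)} = n$ ($a{\left(n \right)} = n 1 = n$)
$a{\left(-6 \right)} \frac{14}{-43} + \left(22 - 5\right) = - 6 \frac{14}{-43} + \left(22 - 5\right) = - 6 \cdot 14 \left(- \frac{1}{43}\right) + 17 = \left(-6\right) \left(- \frac{14}{43}\right) + 17 = \frac{84}{43} + 17 = \frac{815}{43}$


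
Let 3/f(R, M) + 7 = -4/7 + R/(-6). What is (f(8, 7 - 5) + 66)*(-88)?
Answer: -98232/17 ≈ -5778.4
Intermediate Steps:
f(R, M) = 3/(-53/7 - R/6) (f(R, M) = 3/(-7 + (-4/7 + R/(-6))) = 3/(-7 + (-4*1/7 + R*(-1/6))) = 3/(-7 + (-4/7 - R/6)) = 3/(-53/7 - R/6))
(f(8, 7 - 5) + 66)*(-88) = (-126/(318 + 7*8) + 66)*(-88) = (-126/(318 + 56) + 66)*(-88) = (-126/374 + 66)*(-88) = (-126*1/374 + 66)*(-88) = (-63/187 + 66)*(-88) = (12279/187)*(-88) = -98232/17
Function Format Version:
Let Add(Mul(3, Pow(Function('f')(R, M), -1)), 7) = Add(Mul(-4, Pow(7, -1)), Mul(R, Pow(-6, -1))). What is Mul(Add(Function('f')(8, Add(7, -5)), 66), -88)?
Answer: Rational(-98232, 17) ≈ -5778.4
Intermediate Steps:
Function('f')(R, M) = Mul(3, Pow(Add(Rational(-53, 7), Mul(Rational(-1, 6), R)), -1)) (Function('f')(R, M) = Mul(3, Pow(Add(-7, Add(Mul(-4, Pow(7, -1)), Mul(R, Pow(-6, -1)))), -1)) = Mul(3, Pow(Add(-7, Add(Mul(-4, Rational(1, 7)), Mul(R, Rational(-1, 6)))), -1)) = Mul(3, Pow(Add(-7, Add(Rational(-4, 7), Mul(Rational(-1, 6), R))), -1)) = Mul(3, Pow(Add(Rational(-53, 7), Mul(Rational(-1, 6), R)), -1)))
Mul(Add(Function('f')(8, Add(7, -5)), 66), -88) = Mul(Add(Mul(-126, Pow(Add(318, Mul(7, 8)), -1)), 66), -88) = Mul(Add(Mul(-126, Pow(Add(318, 56), -1)), 66), -88) = Mul(Add(Mul(-126, Pow(374, -1)), 66), -88) = Mul(Add(Mul(-126, Rational(1, 374)), 66), -88) = Mul(Add(Rational(-63, 187), 66), -88) = Mul(Rational(12279, 187), -88) = Rational(-98232, 17)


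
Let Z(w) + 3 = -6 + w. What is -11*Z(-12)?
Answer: 231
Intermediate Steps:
Z(w) = -9 + w (Z(w) = -3 + (-6 + w) = -9 + w)
-11*Z(-12) = -11*(-9 - 12) = -11*(-21) = 231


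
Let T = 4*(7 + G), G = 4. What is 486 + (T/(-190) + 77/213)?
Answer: 9836839/20235 ≈ 486.13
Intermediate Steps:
T = 44 (T = 4*(7 + 4) = 4*11 = 44)
486 + (T/(-190) + 77/213) = 486 + (44/(-190) + 77/213) = 486 + (44*(-1/190) + 77*(1/213)) = 486 + (-22/95 + 77/213) = 486 + 2629/20235 = 9836839/20235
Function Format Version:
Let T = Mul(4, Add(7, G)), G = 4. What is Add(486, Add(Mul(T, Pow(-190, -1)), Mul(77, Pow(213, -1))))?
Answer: Rational(9836839, 20235) ≈ 486.13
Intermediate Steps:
T = 44 (T = Mul(4, Add(7, 4)) = Mul(4, 11) = 44)
Add(486, Add(Mul(T, Pow(-190, -1)), Mul(77, Pow(213, -1)))) = Add(486, Add(Mul(44, Pow(-190, -1)), Mul(77, Pow(213, -1)))) = Add(486, Add(Mul(44, Rational(-1, 190)), Mul(77, Rational(1, 213)))) = Add(486, Add(Rational(-22, 95), Rational(77, 213))) = Add(486, Rational(2629, 20235)) = Rational(9836839, 20235)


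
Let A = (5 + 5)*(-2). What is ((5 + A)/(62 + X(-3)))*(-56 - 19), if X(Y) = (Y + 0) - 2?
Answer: 375/19 ≈ 19.737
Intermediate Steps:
A = -20 (A = 10*(-2) = -20)
X(Y) = -2 + Y (X(Y) = Y - 2 = -2 + Y)
((5 + A)/(62 + X(-3)))*(-56 - 19) = ((5 - 20)/(62 + (-2 - 3)))*(-56 - 19) = -15/(62 - 5)*(-75) = -15/57*(-75) = -15*1/57*(-75) = -5/19*(-75) = 375/19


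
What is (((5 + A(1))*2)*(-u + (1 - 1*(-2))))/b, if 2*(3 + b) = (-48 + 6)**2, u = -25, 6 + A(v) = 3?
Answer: 112/879 ≈ 0.12742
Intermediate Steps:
A(v) = -3 (A(v) = -6 + 3 = -3)
b = 879 (b = -3 + (-48 + 6)**2/2 = -3 + (1/2)*(-42)**2 = -3 + (1/2)*1764 = -3 + 882 = 879)
(((5 + A(1))*2)*(-u + (1 - 1*(-2))))/b = (((5 - 3)*2)*(-1*(-25) + (1 - 1*(-2))))/879 = ((2*2)*(25 + (1 + 2)))*(1/879) = (4*(25 + 3))*(1/879) = (4*28)*(1/879) = 112*(1/879) = 112/879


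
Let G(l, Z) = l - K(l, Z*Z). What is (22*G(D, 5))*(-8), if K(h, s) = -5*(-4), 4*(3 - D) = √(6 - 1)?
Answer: 2992 + 44*√5 ≈ 3090.4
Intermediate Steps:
D = 3 - √5/4 (D = 3 - √(6 - 1)/4 = 3 - √5/4 ≈ 2.4410)
K(h, s) = 20
G(l, Z) = -20 + l (G(l, Z) = l - 1*20 = l - 20 = -20 + l)
(22*G(D, 5))*(-8) = (22*(-20 + (3 - √5/4)))*(-8) = (22*(-17 - √5/4))*(-8) = (-374 - 11*√5/2)*(-8) = 2992 + 44*√5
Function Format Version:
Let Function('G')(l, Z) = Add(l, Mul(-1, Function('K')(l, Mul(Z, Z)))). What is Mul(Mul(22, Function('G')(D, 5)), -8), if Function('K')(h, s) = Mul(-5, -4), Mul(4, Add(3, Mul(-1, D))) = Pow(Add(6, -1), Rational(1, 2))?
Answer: Add(2992, Mul(44, Pow(5, Rational(1, 2)))) ≈ 3090.4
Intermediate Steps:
D = Add(3, Mul(Rational(-1, 4), Pow(5, Rational(1, 2)))) (D = Add(3, Mul(Rational(-1, 4), Pow(Add(6, -1), Rational(1, 2)))) = Add(3, Mul(Rational(-1, 4), Pow(5, Rational(1, 2)))) ≈ 2.4410)
Function('K')(h, s) = 20
Function('G')(l, Z) = Add(-20, l) (Function('G')(l, Z) = Add(l, Mul(-1, 20)) = Add(l, -20) = Add(-20, l))
Mul(Mul(22, Function('G')(D, 5)), -8) = Mul(Mul(22, Add(-20, Add(3, Mul(Rational(-1, 4), Pow(5, Rational(1, 2)))))), -8) = Mul(Mul(22, Add(-17, Mul(Rational(-1, 4), Pow(5, Rational(1, 2))))), -8) = Mul(Add(-374, Mul(Rational(-11, 2), Pow(5, Rational(1, 2)))), -8) = Add(2992, Mul(44, Pow(5, Rational(1, 2))))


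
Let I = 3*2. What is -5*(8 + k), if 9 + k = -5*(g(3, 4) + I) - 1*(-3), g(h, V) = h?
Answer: 215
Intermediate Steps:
I = 6
k = -51 (k = -9 + (-5*(3 + 6) - 1*(-3)) = -9 + (-5*9 + 3) = -9 + (-45 + 3) = -9 - 42 = -51)
-5*(8 + k) = -5*(8 - 51) = -5*(-43) = 215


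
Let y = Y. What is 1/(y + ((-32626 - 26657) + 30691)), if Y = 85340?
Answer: 1/56748 ≈ 1.7622e-5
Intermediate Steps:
y = 85340
1/(y + ((-32626 - 26657) + 30691)) = 1/(85340 + ((-32626 - 26657) + 30691)) = 1/(85340 + (-59283 + 30691)) = 1/(85340 - 28592) = 1/56748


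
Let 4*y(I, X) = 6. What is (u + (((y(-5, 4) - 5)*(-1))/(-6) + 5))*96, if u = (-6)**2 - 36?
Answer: 424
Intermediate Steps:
y(I, X) = 3/2 (y(I, X) = (1/4)*6 = 3/2)
u = 0 (u = 36 - 36 = 0)
(u + (((y(-5, 4) - 5)*(-1))/(-6) + 5))*96 = (0 + (((3/2 - 5)*(-1))/(-6) + 5))*96 = (0 + (-(-7)*(-1)/12 + 5))*96 = (0 + (-1/6*7/2 + 5))*96 = (0 + (-7/12 + 5))*96 = (0 + 53/12)*96 = (53/12)*96 = 424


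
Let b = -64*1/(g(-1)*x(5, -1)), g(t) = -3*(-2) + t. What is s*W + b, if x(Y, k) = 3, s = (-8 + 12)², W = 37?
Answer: 8816/15 ≈ 587.73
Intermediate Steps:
s = 16 (s = 4² = 16)
g(t) = 6 + t
b = -64/15 (b = -64*1/(3*(6 - 1)) = -64/(5*3) = -64/15 ≈ -4.2667)
s*W + b = 16*37 - 64/15 = 592 - 64/15 = 8816/15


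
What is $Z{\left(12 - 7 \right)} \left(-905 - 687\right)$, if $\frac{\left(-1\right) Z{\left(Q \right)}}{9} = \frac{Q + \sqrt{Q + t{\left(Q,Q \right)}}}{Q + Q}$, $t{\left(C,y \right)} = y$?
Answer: $7164 + \frac{7164 \sqrt{10}}{5} \approx 11695.0$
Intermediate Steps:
$Z{\left(Q \right)} = - \frac{9 \left(Q + \sqrt{2} \sqrt{Q}\right)}{2 Q}$ ($Z{\left(Q \right)} = - 9 \frac{Q + \sqrt{Q + Q}}{Q + Q} = - 9 \frac{Q + \sqrt{2 Q}}{2 Q} = - 9 \left(Q + \sqrt{2} \sqrt{Q}\right) \frac{1}{2 Q} = - 9 \frac{Q + \sqrt{2} \sqrt{Q}}{2 Q} = - \frac{9 \left(Q + \sqrt{2} \sqrt{Q}\right)}{2 Q}$)
$Z{\left(12 - 7 \right)} \left(-905 - 687\right) = \left(- \frac{9}{2} - \frac{9 \sqrt{2}}{2 \sqrt{12 - 7}}\right) \left(-905 - 687\right) = \left(- \frac{9}{2} - \frac{9 \sqrt{2}}{2 \sqrt{5}}\right) \left(-1592\right) = \left(- \frac{9}{2} - \frac{9 \sqrt{2} \frac{\sqrt{5}}{5}}{2}\right) \left(-1592\right) = \left(- \frac{9}{2} - \frac{9 \sqrt{10}}{10}\right) \left(-1592\right) = 7164 + \frac{7164 \sqrt{10}}{5}$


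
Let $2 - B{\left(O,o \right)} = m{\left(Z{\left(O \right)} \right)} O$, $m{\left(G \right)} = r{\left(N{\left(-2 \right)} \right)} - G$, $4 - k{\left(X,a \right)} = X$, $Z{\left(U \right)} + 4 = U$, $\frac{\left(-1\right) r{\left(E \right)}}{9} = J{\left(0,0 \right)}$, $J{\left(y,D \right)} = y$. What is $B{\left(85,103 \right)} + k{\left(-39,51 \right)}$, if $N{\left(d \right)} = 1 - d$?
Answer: $6930$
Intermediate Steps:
$r{\left(E \right)} = 0$ ($r{\left(E \right)} = \left(-9\right) 0 = 0$)
$Z{\left(U \right)} = -4 + U$
$k{\left(X,a \right)} = 4 - X$
$m{\left(G \right)} = - G$ ($m{\left(G \right)} = 0 - G = - G$)
$B{\left(O,o \right)} = 2 - O \left(4 - O\right)$ ($B{\left(O,o \right)} = 2 - - (-4 + O) O = 2 - \left(4 - O\right) O = 2 - O \left(4 - O\right)$)
$B{\left(85,103 \right)} + k{\left(-39,51 \right)} = \left(2 + 85 \left(-4 + 85\right)\right) + \left(4 - -39\right) = \left(2 + 85 \cdot 81\right) + \left(4 + 39\right) = \left(2 + 6885\right) + 43 = 6887 + 43 = 6930$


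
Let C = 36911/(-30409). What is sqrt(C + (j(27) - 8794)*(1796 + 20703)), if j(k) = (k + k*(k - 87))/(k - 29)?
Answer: 7*I*sqrt(13582685842562494)/60818 ≈ 13414.0*I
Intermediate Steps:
j(k) = (k + k*(-87 + k))/(-29 + k)
C = -36911/30409 (C = 36911*(-1/30409) = -36911/30409 ≈ -1.2138)
sqrt(C + (j(27) - 8794)*(1796 + 20703)) = sqrt(-36911/30409 + (27*(-86 + 27)/(-29 + 27) - 8794)*(1796 + 20703)) = sqrt(-36911/30409 + (27*(-59)/(-2) - 8794)*22499) = sqrt(-36911/30409 + (27*(-1/2)*(-59) - 8794)*22499) = sqrt(-36911/30409 + (1593/2 - 8794)*22499) = sqrt(-36911/30409 - 15995/2*22499) = sqrt(-36911/30409 - 359871505/2) = sqrt(-10943332669367/60818) = 7*I*sqrt(13582685842562494)/60818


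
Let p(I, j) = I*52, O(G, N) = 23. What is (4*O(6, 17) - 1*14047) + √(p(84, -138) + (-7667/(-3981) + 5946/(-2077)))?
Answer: -13955 + √298570445995055613/8268537 ≈ -13889.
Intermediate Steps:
p(I, j) = 52*I
(4*O(6, 17) - 1*14047) + √(p(84, -138) + (-7667/(-3981) + 5946/(-2077))) = (4*23 - 1*14047) + √(52*84 + (-7667/(-3981) + 5946/(-2077))) = (92 - 14047) + √(4368 + (-7667*(-1/3981) + 5946*(-1/2077))) = -13955 + √(4368 + (7667/3981 - 5946/2077)) = -13955 + √(4368 - 7746667/8268537) = -13955 + √(36109222949/8268537) = -13955 + √298570445995055613/8268537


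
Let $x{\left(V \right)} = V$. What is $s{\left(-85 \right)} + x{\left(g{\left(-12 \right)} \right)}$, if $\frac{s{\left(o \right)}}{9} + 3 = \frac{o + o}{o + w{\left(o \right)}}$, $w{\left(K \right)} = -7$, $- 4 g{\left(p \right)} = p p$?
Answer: $- \frac{2133}{46} \approx -46.37$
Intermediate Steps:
$g{\left(p \right)} = - \frac{p^{2}}{4}$ ($g{\left(p \right)} = - \frac{p p}{4} = - \frac{p^{2}}{4}$)
$s{\left(o \right)} = -27 + \frac{18 o}{-7 + o}$ ($s{\left(o \right)} = -27 + 9 \frac{o + o}{o - 7} = -27 + 9 \frac{2 o}{-7 + o} = -27 + \frac{18 o}{-7 + o}$)
$s{\left(-85 \right)} + x{\left(g{\left(-12 \right)} \right)} = \frac{9 \left(21 - -85\right)}{-7 - 85} - \frac{\left(-12\right)^{2}}{4} = \frac{9 \left(21 + 85\right)}{-92} - 36 = 9 \left(- \frac{1}{92}\right) 106 - 36 = - \frac{477}{46} - 36 = - \frac{2133}{46}$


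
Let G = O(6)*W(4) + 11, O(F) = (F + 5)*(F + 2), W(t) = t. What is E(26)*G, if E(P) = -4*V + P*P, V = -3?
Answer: 249744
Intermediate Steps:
E(P) = 12 + P² (E(P) = -4*(-3) + P*P = 12 + P²)
O(F) = (2 + F)*(5 + F) (O(F) = (5 + F)*(2 + F) = (2 + F)*(5 + F))
G = 363 (G = (10 + 6² + 7*6)*4 + 11 = (10 + 36 + 42)*4 + 11 = 88*4 + 11 = 352 + 11 = 363)
E(26)*G = (12 + 26²)*363 = (12 + 676)*363 = 688*363 = 249744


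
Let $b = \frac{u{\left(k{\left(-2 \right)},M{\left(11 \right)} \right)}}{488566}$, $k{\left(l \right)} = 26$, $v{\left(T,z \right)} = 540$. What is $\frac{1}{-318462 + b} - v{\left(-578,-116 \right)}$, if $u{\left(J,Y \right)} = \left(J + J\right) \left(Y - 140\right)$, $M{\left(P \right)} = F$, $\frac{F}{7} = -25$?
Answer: $- \frac{3231478857671}{5984220072} \approx -540.0$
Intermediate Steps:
$F = -175$ ($F = 7 \left(-25\right) = -175$)
$M{\left(P \right)} = -175$
$u{\left(J,Y \right)} = 2 J \left(-140 + Y\right)$
$b = - \frac{630}{18791}$ ($b = \frac{2 \cdot 26 \left(-140 - 175\right)}{488566} = 2 \cdot 26 \left(-315\right) \frac{1}{488566} = \left(-16380\right) \frac{1}{488566} = - \frac{630}{18791} \approx -0.033527$)
$\frac{1}{-318462 + b} - v{\left(-578,-116 \right)} = \frac{1}{-318462 - \frac{630}{18791}} - 540 = \frac{1}{- \frac{5984220072}{18791}} - 540 = - \frac{18791}{5984220072} - 540 = - \frac{3231478857671}{5984220072}$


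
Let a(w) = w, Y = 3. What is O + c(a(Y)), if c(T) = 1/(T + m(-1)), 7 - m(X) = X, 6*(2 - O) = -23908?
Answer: 131563/33 ≈ 3986.8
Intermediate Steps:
O = 11960/3 (O = 2 - ⅙*(-23908) = 2 + 11954/3 = 11960/3 ≈ 3986.7)
m(X) = 7 - X
c(T) = 1/(8 + T) (c(T) = 1/(T + (7 - 1*(-1))) = 1/(T + (7 + 1)) = 1/(T + 8) = 1/(8 + T))
O + c(a(Y)) = 11960/3 + 1/(8 + 3) = 11960/3 + 1/11 = 131563/33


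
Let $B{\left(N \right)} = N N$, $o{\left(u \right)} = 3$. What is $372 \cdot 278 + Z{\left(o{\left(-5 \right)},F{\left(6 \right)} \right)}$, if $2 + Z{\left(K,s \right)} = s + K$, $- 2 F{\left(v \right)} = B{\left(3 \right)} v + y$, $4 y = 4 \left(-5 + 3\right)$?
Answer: $103391$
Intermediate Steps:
$B{\left(N \right)} = N^{2}$
$y = -2$ ($y = \frac{4 \left(-5 + 3\right)}{4} = \frac{4 \left(-2\right)}{4} = \frac{1}{4} \left(-8\right) = -2$)
$F{\left(v \right)} = 1 - \frac{9 v}{2}$ ($F{\left(v \right)} = - \frac{3^{2} v - 2}{2} = - \frac{9 v - 2}{2} = - \frac{-2 + 9 v}{2} = 1 - \frac{9 v}{2}$)
$Z{\left(K,s \right)} = -2 + K + s$ ($Z{\left(K,s \right)} = -2 + \left(s + K\right) = -2 + \left(K + s\right) = -2 + K + s$)
$372 \cdot 278 + Z{\left(o{\left(-5 \right)},F{\left(6 \right)} \right)} = 372 \cdot 278 + \left(-2 + 3 + \left(1 - 27\right)\right) = 103416 + \left(-2 + 3 + \left(1 - 27\right)\right) = 103416 - 25 = 103391$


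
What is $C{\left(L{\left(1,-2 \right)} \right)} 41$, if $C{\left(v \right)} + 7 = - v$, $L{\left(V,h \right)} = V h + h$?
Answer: $-123$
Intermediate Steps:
$L{\left(V,h \right)} = h + V h$
$C{\left(v \right)} = -7 - v$
$C{\left(L{\left(1,-2 \right)} \right)} 41 = \left(-7 - - 2 \left(1 + 1\right)\right) 41 = \left(-7 - \left(-2\right) 2\right) 41 = \left(-7 - -4\right) 41 = \left(-7 + 4\right) 41 = \left(-3\right) 41 = -123$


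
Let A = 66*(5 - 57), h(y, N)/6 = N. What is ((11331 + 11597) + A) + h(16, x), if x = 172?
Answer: 20528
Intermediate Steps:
h(y, N) = 6*N
A = -3432 (A = 66*(-52) = -3432)
((11331 + 11597) + A) + h(16, x) = ((11331 + 11597) - 3432) + 6*172 = (22928 - 3432) + 1032 = 19496 + 1032 = 20528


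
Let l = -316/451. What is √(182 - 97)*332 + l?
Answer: -316/451 + 332*√85 ≈ 3060.2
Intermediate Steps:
l = -316/451 (l = -316*1/451 = -316/451 ≈ -0.70067)
√(182 - 97)*332 + l = √(182 - 97)*332 - 316/451 = √85*332 - 316/451 = 332*√85 - 316/451 = -316/451 + 332*√85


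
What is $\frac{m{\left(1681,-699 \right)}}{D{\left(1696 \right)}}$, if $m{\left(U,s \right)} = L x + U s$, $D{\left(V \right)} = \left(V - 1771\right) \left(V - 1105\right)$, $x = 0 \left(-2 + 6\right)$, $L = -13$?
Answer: $\frac{391673}{14775} \approx 26.509$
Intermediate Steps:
$x = 0$ ($x = 0 \cdot 4 = 0$)
$D{\left(V \right)} = \left(-1771 + V\right) \left(-1105 + V\right)$
$m{\left(U,s \right)} = U s$ ($m{\left(U,s \right)} = \left(-13\right) 0 + U s = 0 + U s = U s$)
$\frac{m{\left(1681,-699 \right)}}{D{\left(1696 \right)}} = \frac{1681 \left(-699\right)}{1956955 + 1696^{2} - 4877696} = - \frac{1175019}{1956955 + 2876416 - 4877696} = - \frac{1175019}{-44325} = \left(-1175019\right) \left(- \frac{1}{44325}\right) = \frac{391673}{14775}$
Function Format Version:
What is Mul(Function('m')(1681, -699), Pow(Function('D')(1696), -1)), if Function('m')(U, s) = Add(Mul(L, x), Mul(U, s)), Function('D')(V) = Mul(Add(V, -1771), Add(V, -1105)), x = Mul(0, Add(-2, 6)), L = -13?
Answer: Rational(391673, 14775) ≈ 26.509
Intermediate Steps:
x = 0 (x = Mul(0, 4) = 0)
Function('D')(V) = Mul(Add(-1771, V), Add(-1105, V))
Function('m')(U, s) = Mul(U, s) (Function('m')(U, s) = Add(Mul(-13, 0), Mul(U, s)) = Add(0, Mul(U, s)) = Mul(U, s))
Mul(Function('m')(1681, -699), Pow(Function('D')(1696), -1)) = Mul(Mul(1681, -699), Pow(Add(1956955, Pow(1696, 2), Mul(-2876, 1696)), -1)) = Mul(-1175019, Pow(Add(1956955, 2876416, -4877696), -1)) = Mul(-1175019, Pow(-44325, -1)) = Mul(-1175019, Rational(-1, 44325)) = Rational(391673, 14775)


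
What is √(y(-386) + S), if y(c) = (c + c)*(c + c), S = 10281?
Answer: √606265 ≈ 778.63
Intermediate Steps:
y(c) = 4*c² (y(c) = (2*c)*(2*c) = 4*c²)
√(y(-386) + S) = √(4*(-386)² + 10281) = √(4*148996 + 10281) = √(595984 + 10281) = √606265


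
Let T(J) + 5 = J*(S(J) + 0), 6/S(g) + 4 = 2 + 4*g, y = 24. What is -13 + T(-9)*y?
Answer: -1879/19 ≈ -98.895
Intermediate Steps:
S(g) = 6/(-2 + 4*g) (S(g) = 6/(-4 + (2 + 4*g)) = 6/(-2 + 4*g))
T(J) = -5 + 3*J/(-1 + 2*J) (T(J) = -5 + J*(3/(-1 + 2*J) + 0) = -5 + J*(3/(-1 + 2*J)) = -5 + 3*J/(-1 + 2*J))
-13 + T(-9)*y = -13 + ((5 - 7*(-9))/(-1 + 2*(-9)))*24 = -13 + ((5 + 63)/(-1 - 18))*24 = -13 + (68/(-19))*24 = -13 - 1/19*68*24 = -13 - 68/19*24 = -13 - 1632/19 = -1879/19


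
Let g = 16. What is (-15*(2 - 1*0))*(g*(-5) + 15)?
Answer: 1950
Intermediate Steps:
(-15*(2 - 1*0))*(g*(-5) + 15) = (-15*(2 - 1*0))*(16*(-5) + 15) = (-15*(2 + 0))*(-80 + 15) = -15*2*(-65) = -30*(-65) = 1950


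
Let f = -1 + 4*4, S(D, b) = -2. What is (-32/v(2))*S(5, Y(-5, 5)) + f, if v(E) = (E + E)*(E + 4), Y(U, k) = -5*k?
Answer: 53/3 ≈ 17.667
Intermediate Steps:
v(E) = 2*E*(4 + E) (v(E) = (2*E)*(4 + E) = 2*E*(4 + E))
f = 15 (f = -1 + 16 = 15)
(-32/v(2))*S(5, Y(-5, 5)) + f = -32*1/(4*(4 + 2))*(-2) + 15 = -32/(2*2*6)*(-2) + 15 = -32/24*(-2) + 15 = -32*1/24*(-2) + 15 = -4/3*(-2) + 15 = 8/3 + 15 = 53/3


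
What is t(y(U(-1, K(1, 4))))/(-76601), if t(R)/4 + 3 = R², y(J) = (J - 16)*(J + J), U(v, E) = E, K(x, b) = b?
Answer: -36852/76601 ≈ -0.48109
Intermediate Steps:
y(J) = 2*J*(-16 + J) (y(J) = (-16 + J)*(2*J) = 2*J*(-16 + J))
t(R) = -12 + 4*R²
t(y(U(-1, K(1, 4))))/(-76601) = (-12 + 4*(2*4*(-16 + 4))²)/(-76601) = (-12 + 4*(2*4*(-12))²)*(-1/76601) = (-12 + 4*(-96)²)*(-1/76601) = (-12 + 4*9216)*(-1/76601) = (-12 + 36864)*(-1/76601) = 36852*(-1/76601) = -36852/76601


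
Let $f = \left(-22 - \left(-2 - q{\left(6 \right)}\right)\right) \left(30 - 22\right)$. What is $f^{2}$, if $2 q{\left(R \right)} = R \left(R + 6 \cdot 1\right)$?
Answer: $16384$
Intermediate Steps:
$q{\left(R \right)} = \frac{R \left(6 + R\right)}{2}$ ($q{\left(R \right)} = \frac{R \left(R + 6 \cdot 1\right)}{2} = \frac{R \left(R + 6\right)}{2} = \frac{R \left(6 + R\right)}{2}$)
$f = 128$ ($f = \left(-22 - \left(-2 - 3 \left(6 + 6\right)\right)\right) \left(30 - 22\right) = \left(-22 + \left(\left(\frac{1}{2} \cdot 6 \cdot 12 + 16\right) - 14\right)\right) \left(30 - 22\right) = \left(-22 + \left(\left(36 + 16\right) - 14\right)\right) \left(30 - 22\right) = \left(-22 + \left(52 - 14\right)\right) 8 = \left(-22 + 38\right) 8 = 16 \cdot 8 = 128$)
$f^{2} = 128^{2} = 16384$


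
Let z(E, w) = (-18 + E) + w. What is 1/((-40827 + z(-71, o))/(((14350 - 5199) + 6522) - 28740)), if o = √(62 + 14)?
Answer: 746717/2338155 + 73*√19/4676310 ≈ 0.31943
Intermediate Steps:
o = 2*√19 (o = √76 = 2*√19 ≈ 8.7178)
z(E, w) = -18 + E + w
1/((-40827 + z(-71, o))/(((14350 - 5199) + 6522) - 28740)) = 1/((-40827 + (-18 - 71 + 2*√19))/(((14350 - 5199) + 6522) - 28740)) = 1/((-40827 + (-89 + 2*√19))/((9151 + 6522) - 28740)) = 1/((-40916 + 2*√19)/(15673 - 28740)) = 1/((-40916 + 2*√19)/(-13067)) = 1/((-40916 + 2*√19)*(-1/13067)) = 1/(40916/13067 - 2*√19/13067)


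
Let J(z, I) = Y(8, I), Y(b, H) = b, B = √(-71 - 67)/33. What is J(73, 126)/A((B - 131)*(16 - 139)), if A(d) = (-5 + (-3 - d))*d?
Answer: -968*I/(14537534*√138 + 31430446455*I) ≈ -3.0797e-8 - 1.6734e-10*I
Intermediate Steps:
B = I*√138/33 (B = √(-138)*(1/33) = (I*√138)*(1/33) = I*√138/33 ≈ 0.35598*I)
A(d) = d*(-8 - d) (A(d) = (-8 - d)*d = d*(-8 - d))
J(z, I) = 8
J(73, 126)/A((B - 131)*(16 - 139)) = 8/((-(I*√138/33 - 131)*(16 - 139)*(8 + (I*√138/33 - 131)*(16 - 139)))) = 8/((-(-131 + I*√138/33)*(-123)*(8 + (-131 + I*√138/33)*(-123)))) = 8/((-(16113 - 41*I*√138/11)*(8 + (16113 - 41*I*√138/11)))) = 8/((-(16113 - 41*I*√138/11)*(16121 - 41*I*√138/11))) = 8*(-1/((16113 - 41*I*√138/11)*(16121 - 41*I*√138/11))) = -8/((16113 - 41*I*√138/11)*(16121 - 41*I*√138/11))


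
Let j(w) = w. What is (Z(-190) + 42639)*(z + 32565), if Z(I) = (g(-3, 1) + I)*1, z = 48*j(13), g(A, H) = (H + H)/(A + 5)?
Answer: 1408873050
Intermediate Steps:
g(A, H) = 2*H/(5 + A) (g(A, H) = (2*H)/(5 + A) = 2*H/(5 + A))
z = 624 (z = 48*13 = 624)
Z(I) = 1 + I (Z(I) = (2*1/(5 - 3) + I)*1 = (2*1/2 + I)*1 = (2*1*(½) + I)*1 = (1 + I)*1 = 1 + I)
(Z(-190) + 42639)*(z + 32565) = ((1 - 190) + 42639)*(624 + 32565) = (-189 + 42639)*33189 = 42450*33189 = 1408873050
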